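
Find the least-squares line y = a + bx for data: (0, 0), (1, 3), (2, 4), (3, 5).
a = 3/5, b = 8/5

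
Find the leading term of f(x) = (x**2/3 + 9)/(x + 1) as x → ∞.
x/3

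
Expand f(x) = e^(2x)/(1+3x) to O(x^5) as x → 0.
1 - x + 5*x**2 - 41*x**3/3 + 125*x**4/3 + O(x**5)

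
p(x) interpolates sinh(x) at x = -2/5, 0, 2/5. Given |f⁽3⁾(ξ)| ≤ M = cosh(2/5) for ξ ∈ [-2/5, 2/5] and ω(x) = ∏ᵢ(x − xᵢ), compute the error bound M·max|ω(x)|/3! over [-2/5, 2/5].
8*sqrt(3)*cosh(2/5)/3375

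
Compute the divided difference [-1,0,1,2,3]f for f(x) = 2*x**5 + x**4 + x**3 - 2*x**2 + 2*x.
11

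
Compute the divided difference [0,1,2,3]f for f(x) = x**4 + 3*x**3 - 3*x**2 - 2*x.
9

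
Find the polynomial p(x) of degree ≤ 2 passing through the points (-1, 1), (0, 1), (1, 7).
3*x**2 + 3*x + 1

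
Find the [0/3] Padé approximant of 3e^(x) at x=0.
3/(-x**3/6 + x**2/2 - x + 1)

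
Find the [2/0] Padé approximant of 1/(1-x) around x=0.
x**2 + x + 1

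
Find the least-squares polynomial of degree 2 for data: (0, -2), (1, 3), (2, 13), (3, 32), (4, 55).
-69/35 + (101/70)x + (45/14)x²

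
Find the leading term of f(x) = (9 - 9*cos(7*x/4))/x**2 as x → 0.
441/32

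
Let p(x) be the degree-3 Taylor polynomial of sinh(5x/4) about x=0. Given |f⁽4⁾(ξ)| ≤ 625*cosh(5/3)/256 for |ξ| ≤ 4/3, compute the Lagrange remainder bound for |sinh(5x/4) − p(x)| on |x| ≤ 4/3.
625*cosh(5/3)/1944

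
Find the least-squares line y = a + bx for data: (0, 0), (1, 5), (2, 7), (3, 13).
a = 1/10, b = 41/10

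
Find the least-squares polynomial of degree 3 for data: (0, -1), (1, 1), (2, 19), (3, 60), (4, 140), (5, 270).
-151/126 + (127/756)x + (181/252)x² + (109/54)x³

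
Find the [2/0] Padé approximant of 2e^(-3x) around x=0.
9*x**2 - 6*x + 2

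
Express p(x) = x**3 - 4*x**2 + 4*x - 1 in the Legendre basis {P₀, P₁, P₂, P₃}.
(-7/3)P₀ + (23/5)P₁ + (-8/3)P₂ + (2/5)P₃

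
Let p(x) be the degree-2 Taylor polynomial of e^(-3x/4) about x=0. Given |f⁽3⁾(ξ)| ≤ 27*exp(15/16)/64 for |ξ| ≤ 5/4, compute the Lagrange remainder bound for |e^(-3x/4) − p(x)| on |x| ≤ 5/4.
1125*exp(15/16)/8192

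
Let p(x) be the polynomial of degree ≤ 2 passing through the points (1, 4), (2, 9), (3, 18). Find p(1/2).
3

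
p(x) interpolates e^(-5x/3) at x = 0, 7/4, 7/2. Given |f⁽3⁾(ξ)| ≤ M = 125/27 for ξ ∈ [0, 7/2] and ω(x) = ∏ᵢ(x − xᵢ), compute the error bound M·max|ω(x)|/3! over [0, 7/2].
42875*sqrt(3)/46656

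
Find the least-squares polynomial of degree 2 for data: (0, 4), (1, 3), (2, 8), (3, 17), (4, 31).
27/7 + (-102/35)x + (17/7)x²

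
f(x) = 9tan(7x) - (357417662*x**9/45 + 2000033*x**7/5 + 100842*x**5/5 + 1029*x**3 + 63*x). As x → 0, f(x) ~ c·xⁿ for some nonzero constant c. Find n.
11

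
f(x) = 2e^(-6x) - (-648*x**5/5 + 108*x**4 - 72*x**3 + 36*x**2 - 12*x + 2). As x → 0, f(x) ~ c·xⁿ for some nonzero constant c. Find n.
6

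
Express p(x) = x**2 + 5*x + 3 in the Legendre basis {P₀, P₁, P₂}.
(10/3)P₀ + (5)P₁ + (2/3)P₂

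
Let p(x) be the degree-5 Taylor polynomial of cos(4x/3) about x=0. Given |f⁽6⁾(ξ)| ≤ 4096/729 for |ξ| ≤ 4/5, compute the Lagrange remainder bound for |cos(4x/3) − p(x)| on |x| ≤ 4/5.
1048576/512578125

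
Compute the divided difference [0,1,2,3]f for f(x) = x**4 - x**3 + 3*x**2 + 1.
5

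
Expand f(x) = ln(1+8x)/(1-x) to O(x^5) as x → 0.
8*x - 24*x**2 + 440*x**3/3 - 2632*x**4/3 + O(x**5)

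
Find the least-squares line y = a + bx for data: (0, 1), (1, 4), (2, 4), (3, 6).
a = 3/2, b = 3/2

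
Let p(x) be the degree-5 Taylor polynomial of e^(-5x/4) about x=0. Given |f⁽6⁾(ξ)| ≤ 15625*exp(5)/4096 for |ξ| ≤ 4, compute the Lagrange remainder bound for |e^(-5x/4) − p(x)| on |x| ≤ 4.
3125*exp(5)/144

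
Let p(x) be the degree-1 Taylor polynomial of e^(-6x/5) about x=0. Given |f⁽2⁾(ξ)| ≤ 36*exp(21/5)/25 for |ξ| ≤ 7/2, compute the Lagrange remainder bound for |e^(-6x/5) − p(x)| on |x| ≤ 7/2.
441*exp(21/5)/50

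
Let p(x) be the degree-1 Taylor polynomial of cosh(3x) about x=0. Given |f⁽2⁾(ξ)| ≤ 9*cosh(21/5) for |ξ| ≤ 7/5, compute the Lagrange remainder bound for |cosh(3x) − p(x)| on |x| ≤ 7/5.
441*cosh(21/5)/50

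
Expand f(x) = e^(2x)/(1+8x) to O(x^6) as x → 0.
1 - 6*x + 50*x**2 - 1196*x**3/3 + 3190*x**4 - 382796*x**5/15 + O(x**6)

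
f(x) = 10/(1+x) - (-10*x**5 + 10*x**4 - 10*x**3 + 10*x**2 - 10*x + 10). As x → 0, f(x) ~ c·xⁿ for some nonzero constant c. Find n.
6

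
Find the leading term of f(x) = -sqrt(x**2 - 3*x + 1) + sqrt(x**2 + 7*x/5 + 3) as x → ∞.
11/5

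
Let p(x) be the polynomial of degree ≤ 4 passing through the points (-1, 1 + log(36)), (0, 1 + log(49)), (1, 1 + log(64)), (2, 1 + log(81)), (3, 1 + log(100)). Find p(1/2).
1 + log(16*2**(3/16)*3**(19/64)*5**(3/64)*7**(15/16)/3)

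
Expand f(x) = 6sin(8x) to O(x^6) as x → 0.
48*x - 512*x**3 + 8192*x**5/5 + O(x**6)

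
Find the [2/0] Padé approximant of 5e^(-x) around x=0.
5*x**2/2 - 5*x + 5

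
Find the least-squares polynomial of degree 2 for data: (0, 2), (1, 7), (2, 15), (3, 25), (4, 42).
81/35 + (83/35)x + (13/7)x²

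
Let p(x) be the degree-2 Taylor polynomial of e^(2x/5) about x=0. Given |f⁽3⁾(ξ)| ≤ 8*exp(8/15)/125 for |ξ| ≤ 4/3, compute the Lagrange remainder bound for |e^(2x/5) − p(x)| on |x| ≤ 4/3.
256*exp(8/15)/10125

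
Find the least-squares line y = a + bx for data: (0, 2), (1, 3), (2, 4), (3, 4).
a = 11/5, b = 7/10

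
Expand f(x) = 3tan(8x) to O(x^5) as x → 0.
24*x + 512*x**3 + O(x**5)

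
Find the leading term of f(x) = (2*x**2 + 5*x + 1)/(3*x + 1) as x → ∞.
2*x/3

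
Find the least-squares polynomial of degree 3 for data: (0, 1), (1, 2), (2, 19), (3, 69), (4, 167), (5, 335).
6/7 + (-5/21)x + (-33/28)x² + (35/12)x³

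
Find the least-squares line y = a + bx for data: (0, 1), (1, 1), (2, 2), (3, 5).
a = 3/10, b = 13/10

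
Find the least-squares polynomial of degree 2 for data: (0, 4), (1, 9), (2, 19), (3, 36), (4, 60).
148/35 + (73/70)x + (45/14)x²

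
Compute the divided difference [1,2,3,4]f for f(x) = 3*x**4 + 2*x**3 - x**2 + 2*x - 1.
32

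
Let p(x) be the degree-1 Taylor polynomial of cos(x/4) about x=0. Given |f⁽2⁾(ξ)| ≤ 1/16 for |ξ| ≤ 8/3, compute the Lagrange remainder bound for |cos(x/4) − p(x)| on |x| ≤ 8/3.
2/9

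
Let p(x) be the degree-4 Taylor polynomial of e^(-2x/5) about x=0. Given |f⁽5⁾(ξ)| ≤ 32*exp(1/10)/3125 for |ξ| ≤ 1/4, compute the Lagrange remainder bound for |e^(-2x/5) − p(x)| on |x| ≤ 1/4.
exp(1/10)/12000000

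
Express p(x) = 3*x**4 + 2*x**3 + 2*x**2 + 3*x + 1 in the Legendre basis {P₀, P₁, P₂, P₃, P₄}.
(34/15)P₀ + (21/5)P₁ + (64/21)P₂ + (4/5)P₃ + (24/35)P₄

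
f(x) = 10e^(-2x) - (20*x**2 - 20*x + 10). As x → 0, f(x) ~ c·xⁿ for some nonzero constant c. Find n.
3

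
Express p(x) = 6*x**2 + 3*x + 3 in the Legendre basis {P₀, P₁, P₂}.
(5)P₀ + (3)P₁ + (4)P₂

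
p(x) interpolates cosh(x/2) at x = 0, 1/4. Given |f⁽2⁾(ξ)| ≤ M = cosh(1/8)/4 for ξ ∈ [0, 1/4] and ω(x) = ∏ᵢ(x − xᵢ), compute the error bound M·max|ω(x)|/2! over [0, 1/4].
cosh(1/8)/512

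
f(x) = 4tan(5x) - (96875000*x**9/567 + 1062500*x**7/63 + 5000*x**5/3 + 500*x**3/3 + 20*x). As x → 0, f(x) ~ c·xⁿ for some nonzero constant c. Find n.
11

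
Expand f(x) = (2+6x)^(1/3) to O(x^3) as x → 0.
2**(1/3) + 2**(1/3)*x - 2**(1/3)*x**2 + O(x**3)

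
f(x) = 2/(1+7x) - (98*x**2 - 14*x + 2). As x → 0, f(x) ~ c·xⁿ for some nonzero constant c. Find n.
3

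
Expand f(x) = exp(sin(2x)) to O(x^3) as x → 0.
1 + 2*x + 2*x**2 + O(x**3)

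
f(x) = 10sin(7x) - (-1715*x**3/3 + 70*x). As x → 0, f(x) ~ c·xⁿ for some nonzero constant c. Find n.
5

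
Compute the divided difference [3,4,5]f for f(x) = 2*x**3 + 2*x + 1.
24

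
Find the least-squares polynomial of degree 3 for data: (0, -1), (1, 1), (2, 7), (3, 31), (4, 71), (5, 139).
-17/21 + (-29/63)x + (17/42)x² + (19/18)x³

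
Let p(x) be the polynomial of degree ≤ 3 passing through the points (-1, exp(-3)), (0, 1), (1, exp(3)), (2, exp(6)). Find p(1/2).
((-exp(6) + 9 + 9*exp(3))*exp(3) - 1)*exp(-3)/16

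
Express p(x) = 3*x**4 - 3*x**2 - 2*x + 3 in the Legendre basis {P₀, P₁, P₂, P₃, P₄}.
(13/5)P₀ + (-2)P₁ + (-2/7)P₂ + (24/35)P₄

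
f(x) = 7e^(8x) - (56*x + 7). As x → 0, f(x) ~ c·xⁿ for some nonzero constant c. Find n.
2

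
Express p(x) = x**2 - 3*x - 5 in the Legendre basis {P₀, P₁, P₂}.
(-14/3)P₀ + (-3)P₁ + (2/3)P₂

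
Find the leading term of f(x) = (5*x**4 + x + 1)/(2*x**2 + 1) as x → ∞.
5*x**2/2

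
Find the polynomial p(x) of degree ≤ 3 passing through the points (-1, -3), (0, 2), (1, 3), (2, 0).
-2*x**2 + 3*x + 2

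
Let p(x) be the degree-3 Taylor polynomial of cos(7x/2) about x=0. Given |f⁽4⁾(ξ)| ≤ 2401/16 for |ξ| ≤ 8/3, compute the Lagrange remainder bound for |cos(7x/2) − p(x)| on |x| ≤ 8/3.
76832/243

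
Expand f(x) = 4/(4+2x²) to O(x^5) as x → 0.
1 - x**2/2 + x**4/4 + O(x**5)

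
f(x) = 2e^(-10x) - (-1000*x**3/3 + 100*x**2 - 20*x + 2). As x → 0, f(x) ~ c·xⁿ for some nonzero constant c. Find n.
4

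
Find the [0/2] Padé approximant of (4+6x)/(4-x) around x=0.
1/(21*x**2/8 - 7*x/4 + 1)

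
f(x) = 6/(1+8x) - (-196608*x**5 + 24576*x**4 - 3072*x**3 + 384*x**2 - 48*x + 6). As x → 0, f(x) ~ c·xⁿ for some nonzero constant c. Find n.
6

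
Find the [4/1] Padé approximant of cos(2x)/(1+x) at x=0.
(2*x**4/3 - 2*x**2 + 1)/(x + 1)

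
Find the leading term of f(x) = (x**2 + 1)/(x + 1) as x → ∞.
x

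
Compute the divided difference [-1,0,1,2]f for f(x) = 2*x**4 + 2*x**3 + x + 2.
6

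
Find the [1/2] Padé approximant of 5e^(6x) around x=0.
(10*x + 5)/(6*x**2 - 4*x + 1)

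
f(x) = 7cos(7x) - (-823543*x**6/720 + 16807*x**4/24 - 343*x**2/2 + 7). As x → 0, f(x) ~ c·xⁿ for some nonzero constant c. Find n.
8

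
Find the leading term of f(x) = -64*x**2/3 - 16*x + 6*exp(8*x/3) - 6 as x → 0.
512*x**3/27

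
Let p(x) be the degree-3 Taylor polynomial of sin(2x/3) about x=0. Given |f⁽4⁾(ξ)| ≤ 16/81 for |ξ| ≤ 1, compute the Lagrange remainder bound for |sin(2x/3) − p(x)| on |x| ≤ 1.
2/243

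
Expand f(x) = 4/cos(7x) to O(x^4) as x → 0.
4 + 98*x**2 + O(x**4)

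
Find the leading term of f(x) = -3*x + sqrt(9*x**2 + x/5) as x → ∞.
1/30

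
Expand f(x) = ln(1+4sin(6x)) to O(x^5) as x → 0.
24*x - 288*x**2 + 4464*x**3 - 79488*x**4 + O(x**5)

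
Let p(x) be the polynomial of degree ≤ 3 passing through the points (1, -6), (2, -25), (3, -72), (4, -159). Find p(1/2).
-13/4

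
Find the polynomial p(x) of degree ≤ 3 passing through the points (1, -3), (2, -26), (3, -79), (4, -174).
-2*x**3 - 3*x**2 + 2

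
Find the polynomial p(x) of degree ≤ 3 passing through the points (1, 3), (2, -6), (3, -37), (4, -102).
-2*x**3 + x**2 + 2*x + 2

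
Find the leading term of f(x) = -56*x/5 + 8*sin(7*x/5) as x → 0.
-1372*x**3/375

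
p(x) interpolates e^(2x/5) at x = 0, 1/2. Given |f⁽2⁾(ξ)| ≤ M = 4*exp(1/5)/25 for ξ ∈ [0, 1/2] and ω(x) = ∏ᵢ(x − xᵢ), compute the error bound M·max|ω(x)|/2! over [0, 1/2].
exp(1/5)/200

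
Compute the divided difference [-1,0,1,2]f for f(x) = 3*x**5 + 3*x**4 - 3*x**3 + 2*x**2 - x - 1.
18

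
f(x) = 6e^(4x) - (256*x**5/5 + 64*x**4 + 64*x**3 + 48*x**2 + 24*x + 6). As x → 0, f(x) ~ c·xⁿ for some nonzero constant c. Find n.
6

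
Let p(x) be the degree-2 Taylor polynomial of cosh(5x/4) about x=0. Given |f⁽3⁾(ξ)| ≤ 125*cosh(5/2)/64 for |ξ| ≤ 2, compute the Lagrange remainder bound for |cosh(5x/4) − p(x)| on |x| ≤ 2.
125*cosh(5/2)/48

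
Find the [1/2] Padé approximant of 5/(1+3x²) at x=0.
5/(3*x**2 + 1)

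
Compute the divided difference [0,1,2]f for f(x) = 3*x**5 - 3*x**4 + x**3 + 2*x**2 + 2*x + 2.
29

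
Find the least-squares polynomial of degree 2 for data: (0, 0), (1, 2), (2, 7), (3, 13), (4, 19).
-11/35 + (163/70)x + (9/14)x²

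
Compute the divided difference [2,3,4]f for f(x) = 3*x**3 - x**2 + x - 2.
26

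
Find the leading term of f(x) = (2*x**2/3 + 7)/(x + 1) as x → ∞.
2*x/3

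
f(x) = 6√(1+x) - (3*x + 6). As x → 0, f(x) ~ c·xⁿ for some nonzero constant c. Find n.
2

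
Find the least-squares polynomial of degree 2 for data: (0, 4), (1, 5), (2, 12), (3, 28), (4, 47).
134/35 + (-137/70)x + (45/14)x²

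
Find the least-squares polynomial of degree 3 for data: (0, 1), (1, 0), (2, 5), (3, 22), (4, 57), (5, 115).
65/63 + (-881/378)x + (65/252)x² + (103/108)x³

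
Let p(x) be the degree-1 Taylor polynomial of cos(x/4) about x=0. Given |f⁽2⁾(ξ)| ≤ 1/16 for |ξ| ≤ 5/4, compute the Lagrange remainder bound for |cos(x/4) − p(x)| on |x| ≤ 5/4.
25/512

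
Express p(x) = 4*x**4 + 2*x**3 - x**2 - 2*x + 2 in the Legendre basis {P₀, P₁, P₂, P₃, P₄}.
(37/15)P₀ + (-4/5)P₁ + (34/21)P₂ + (4/5)P₃ + (32/35)P₄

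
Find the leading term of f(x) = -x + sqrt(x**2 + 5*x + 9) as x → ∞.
5/2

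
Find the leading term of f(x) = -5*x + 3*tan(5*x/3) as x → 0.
125*x**3/27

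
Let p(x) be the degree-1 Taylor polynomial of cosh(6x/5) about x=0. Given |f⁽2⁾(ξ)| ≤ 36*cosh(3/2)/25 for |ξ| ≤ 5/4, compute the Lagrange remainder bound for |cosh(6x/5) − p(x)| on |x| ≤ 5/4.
9*cosh(3/2)/8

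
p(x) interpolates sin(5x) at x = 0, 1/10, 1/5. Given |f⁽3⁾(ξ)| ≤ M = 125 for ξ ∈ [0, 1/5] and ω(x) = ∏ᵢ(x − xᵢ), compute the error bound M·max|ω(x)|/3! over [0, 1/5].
sqrt(3)/216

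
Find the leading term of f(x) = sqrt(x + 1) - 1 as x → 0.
x/2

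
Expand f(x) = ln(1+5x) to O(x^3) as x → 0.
5*x - 25*x**2/2 + O(x**3)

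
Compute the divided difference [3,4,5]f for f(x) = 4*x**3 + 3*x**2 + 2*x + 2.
51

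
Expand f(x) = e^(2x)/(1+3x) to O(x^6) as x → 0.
1 - x + 5*x**2 - 41*x**3/3 + 125*x**4/3 - 1871*x**5/15 + O(x**6)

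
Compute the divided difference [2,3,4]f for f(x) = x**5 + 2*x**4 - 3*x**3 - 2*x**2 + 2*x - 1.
366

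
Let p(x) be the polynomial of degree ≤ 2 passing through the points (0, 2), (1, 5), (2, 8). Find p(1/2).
7/2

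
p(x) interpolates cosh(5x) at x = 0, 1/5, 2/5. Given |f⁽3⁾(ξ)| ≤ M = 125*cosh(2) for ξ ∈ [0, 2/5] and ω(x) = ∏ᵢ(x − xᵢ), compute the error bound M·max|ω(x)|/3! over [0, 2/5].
sqrt(3)*cosh(2)/27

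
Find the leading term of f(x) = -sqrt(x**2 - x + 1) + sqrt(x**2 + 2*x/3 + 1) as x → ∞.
5/6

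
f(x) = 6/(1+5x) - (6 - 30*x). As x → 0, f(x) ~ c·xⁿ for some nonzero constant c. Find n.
2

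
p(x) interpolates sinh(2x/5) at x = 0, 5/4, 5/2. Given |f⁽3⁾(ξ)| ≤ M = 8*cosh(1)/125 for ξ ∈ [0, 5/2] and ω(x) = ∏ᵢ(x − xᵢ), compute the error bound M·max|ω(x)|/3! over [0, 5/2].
sqrt(3)*cosh(1)/216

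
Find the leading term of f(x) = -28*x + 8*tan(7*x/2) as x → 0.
343*x**3/3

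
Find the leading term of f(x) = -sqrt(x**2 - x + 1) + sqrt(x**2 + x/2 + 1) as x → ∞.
3/4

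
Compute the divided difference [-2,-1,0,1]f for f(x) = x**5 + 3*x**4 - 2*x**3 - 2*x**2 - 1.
-3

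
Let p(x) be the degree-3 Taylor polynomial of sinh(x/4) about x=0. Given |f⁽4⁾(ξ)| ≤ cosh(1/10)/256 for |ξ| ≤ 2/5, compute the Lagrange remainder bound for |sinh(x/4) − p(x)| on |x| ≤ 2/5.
cosh(1/10)/240000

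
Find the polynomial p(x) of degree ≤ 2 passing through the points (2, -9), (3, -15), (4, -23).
-x**2 - x - 3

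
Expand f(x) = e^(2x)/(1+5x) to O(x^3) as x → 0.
1 - 3*x + 17*x**2 + O(x**3)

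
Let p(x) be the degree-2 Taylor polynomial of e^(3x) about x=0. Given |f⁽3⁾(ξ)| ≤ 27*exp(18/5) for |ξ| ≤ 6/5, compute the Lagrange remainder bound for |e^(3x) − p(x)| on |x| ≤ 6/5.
972*exp(18/5)/125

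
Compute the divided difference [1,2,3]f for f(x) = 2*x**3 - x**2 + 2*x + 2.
11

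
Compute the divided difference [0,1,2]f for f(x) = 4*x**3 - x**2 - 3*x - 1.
11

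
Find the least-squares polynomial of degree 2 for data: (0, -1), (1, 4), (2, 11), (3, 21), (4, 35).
-4/5 + (29/10)x + (3/2)x²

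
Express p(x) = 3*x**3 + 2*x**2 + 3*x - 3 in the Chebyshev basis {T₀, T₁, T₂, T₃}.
(-2)T₀ + (21/4)T₁ + T₂ + (3/4)T₃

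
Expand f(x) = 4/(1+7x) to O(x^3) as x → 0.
4 - 28*x + 196*x**2 + O(x**3)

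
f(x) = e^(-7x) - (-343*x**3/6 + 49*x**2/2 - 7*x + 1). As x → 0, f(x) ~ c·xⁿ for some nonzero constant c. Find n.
4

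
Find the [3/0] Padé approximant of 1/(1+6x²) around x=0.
1 - 6*x**2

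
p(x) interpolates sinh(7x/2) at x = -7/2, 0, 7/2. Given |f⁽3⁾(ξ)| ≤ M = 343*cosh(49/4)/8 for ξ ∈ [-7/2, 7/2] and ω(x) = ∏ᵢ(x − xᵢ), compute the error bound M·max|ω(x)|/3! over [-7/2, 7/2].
117649*sqrt(3)*cosh(49/4)/1728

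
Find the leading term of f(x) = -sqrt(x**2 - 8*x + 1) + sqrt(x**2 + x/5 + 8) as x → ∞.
41/10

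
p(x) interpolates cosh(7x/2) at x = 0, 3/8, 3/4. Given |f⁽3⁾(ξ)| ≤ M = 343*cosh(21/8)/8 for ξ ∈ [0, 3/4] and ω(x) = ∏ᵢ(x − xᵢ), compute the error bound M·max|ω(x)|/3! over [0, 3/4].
343*sqrt(3)*cosh(21/8)/4096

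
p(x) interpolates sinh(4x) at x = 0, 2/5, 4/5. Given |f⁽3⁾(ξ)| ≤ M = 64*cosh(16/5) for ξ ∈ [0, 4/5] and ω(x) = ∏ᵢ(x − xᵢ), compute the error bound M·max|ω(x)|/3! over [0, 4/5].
512*sqrt(3)*cosh(16/5)/3375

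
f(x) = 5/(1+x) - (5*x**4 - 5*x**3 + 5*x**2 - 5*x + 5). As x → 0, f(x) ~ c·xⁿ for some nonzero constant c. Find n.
5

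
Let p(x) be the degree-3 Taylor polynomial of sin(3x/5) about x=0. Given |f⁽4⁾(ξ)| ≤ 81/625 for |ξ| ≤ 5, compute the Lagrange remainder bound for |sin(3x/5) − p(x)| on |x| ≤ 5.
27/8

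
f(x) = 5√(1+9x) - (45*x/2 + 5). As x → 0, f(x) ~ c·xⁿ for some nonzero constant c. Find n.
2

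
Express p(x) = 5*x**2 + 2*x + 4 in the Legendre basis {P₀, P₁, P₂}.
(17/3)P₀ + (2)P₁ + (10/3)P₂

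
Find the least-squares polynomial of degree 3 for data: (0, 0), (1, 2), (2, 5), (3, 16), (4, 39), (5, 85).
-13/126 + (3265/756)x + (-785/252)x² + (61/54)x³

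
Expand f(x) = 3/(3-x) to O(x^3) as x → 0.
1 + x/3 + x**2/9 + O(x**3)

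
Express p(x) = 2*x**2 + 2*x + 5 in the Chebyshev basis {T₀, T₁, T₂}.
(6)T₀ + (2)T₁ + T₂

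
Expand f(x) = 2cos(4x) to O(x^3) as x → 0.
2 - 16*x**2 + O(x**3)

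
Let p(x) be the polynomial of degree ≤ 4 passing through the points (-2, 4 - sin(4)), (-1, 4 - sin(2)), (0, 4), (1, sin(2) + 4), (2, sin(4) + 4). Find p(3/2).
5*sin(4)/16 + 7*sin(2)/8 + 4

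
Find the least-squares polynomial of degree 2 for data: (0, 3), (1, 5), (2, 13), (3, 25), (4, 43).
103/35 + (-2/7)x + (18/7)x²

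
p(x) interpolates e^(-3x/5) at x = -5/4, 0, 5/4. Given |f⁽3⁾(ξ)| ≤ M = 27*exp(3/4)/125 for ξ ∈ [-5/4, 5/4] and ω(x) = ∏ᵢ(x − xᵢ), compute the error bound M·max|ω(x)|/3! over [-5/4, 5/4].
sqrt(3)*exp(3/4)/64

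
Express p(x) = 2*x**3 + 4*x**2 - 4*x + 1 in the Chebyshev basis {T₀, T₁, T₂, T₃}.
(3)T₀ + (-5/2)T₁ + (2)T₂ + (1/2)T₃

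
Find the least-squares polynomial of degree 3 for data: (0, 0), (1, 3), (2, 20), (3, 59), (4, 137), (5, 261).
-5/126 + (641/756)x + (32/63)x² + (211/108)x³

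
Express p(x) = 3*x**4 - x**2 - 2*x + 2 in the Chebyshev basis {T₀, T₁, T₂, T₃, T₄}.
(21/8)T₀ + (-2)T₁ + T₂ + (3/8)T₄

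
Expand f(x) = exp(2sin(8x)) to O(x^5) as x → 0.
1 + 16*x + 128*x**2 + 512*x**3 + O(x**5)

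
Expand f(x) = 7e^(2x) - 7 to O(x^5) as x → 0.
14*x + 14*x**2 + 28*x**3/3 + 14*x**4/3 + O(x**5)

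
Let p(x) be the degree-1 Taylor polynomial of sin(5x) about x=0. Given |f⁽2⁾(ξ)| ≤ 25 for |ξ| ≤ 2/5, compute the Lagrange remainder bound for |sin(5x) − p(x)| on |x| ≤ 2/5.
2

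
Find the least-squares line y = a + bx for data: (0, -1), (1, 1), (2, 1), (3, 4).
a = -1, b = 3/2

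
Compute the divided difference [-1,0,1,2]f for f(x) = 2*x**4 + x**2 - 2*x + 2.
4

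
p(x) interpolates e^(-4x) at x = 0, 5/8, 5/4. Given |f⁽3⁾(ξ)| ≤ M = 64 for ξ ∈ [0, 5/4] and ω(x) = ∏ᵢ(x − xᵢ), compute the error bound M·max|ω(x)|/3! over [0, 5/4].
125*sqrt(3)/216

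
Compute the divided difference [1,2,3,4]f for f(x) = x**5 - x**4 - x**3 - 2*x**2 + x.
54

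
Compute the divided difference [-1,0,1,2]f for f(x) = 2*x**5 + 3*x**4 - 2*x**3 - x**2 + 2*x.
14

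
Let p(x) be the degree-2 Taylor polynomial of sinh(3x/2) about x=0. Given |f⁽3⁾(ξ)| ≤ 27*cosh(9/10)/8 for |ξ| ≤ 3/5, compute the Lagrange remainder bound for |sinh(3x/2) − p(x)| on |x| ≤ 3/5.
243*cosh(9/10)/2000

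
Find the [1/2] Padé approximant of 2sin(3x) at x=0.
6*x/(3*x**2/2 + 1)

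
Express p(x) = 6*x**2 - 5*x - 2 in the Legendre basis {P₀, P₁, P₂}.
(-5)P₁ + (4)P₂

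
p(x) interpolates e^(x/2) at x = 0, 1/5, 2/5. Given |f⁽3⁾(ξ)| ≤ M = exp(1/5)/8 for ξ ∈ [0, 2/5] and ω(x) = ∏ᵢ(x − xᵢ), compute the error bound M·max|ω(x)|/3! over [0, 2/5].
sqrt(3)*exp(1/5)/27000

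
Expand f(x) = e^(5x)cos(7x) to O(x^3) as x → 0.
1 + 5*x - 12*x**2 + O(x**3)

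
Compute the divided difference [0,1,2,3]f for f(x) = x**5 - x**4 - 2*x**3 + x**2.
17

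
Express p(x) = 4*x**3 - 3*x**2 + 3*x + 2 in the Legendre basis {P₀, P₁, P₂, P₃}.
P₀ + (27/5)P₁ + (-2)P₂ + (8/5)P₃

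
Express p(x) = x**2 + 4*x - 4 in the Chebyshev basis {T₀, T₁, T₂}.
(-7/2)T₀ + (4)T₁ + (1/2)T₂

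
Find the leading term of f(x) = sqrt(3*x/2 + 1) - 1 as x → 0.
3*x/4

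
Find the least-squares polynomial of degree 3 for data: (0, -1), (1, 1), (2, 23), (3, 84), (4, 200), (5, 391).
-127/126 + (-1643/756)x + (73/63)x² + (323/108)x³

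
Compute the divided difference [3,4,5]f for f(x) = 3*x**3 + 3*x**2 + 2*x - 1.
39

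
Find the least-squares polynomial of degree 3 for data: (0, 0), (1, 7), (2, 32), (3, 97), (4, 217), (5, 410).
23/126 + (1555/756)x + (295/252)x² + (80/27)x³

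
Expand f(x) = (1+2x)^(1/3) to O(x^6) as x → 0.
1 + 2*x/3 - 4*x**2/9 + 40*x**3/81 - 160*x**4/243 + 704*x**5/729 + O(x**6)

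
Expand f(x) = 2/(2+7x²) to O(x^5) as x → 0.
1 - 7*x**2/2 + 49*x**4/4 + O(x**5)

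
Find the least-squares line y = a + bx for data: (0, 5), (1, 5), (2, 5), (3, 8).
a = 22/5, b = 9/10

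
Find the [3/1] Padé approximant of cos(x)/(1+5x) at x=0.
(x**3/120 - 295*x**2/588 + x/2940 + 1)/(14701*x/2940 + 1)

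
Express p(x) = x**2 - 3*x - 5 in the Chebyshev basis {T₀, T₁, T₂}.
(-9/2)T₀ + (-3)T₁ + (1/2)T₂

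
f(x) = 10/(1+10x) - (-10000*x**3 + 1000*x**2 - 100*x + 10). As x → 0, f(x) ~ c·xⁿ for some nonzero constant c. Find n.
4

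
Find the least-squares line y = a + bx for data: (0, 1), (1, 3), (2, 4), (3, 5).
a = 13/10, b = 13/10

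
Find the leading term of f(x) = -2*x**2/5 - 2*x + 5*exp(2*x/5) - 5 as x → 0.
4*x**3/75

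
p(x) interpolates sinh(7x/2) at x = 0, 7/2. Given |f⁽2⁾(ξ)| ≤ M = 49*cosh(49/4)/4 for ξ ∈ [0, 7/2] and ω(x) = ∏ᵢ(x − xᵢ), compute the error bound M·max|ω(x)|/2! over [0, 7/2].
2401*cosh(49/4)/128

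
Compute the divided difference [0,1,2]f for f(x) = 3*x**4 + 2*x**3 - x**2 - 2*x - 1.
26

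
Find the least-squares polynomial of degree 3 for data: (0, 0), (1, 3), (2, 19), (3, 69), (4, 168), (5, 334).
1/7 + (5/6)x + (-39/28)x² + (35/12)x³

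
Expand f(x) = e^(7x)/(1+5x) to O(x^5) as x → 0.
1 + 2*x + 29*x**2/2 - 46*x**3/3 + 4241*x**4/24 + O(x**5)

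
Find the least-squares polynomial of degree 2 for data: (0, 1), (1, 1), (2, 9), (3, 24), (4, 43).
22/35 + (-151/70)x + (45/14)x²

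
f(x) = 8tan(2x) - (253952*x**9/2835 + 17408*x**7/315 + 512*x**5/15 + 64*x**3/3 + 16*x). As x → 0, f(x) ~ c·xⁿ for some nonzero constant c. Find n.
11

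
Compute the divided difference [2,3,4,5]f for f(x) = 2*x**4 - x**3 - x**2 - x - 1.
27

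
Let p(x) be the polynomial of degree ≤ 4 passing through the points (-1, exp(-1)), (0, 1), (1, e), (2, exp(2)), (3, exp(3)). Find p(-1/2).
(35 + e*(-70*e - 5*exp(3) + 140 + 28*exp(2)))*exp(-1)/128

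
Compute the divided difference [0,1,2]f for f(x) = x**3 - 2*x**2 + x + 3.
1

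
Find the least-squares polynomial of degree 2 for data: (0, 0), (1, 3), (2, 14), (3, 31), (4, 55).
-1/7 + (3/35)x + (24/7)x²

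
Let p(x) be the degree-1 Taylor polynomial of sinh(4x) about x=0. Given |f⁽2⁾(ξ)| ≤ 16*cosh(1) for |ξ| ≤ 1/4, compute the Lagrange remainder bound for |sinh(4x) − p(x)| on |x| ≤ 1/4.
cosh(1)/2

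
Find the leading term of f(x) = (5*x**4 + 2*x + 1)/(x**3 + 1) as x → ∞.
5*x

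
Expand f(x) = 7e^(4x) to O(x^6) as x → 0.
7 + 28*x + 56*x**2 + 224*x**3/3 + 224*x**4/3 + 896*x**5/15 + O(x**6)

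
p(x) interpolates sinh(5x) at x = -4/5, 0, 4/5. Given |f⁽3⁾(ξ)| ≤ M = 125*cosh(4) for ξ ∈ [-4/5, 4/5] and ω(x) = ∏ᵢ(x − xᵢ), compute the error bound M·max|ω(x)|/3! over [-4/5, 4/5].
64*sqrt(3)*cosh(4)/27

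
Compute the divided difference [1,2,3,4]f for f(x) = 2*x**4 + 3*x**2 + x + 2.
20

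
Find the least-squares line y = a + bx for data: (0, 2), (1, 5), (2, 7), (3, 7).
a = 27/10, b = 17/10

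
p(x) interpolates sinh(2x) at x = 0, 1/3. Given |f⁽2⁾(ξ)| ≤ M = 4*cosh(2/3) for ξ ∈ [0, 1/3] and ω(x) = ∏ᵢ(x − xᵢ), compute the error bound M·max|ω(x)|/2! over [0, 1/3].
cosh(2/3)/18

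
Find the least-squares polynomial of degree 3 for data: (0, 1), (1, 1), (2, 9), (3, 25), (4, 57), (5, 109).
17/21 + (-4/9)x + (11/21)x² + (7/9)x³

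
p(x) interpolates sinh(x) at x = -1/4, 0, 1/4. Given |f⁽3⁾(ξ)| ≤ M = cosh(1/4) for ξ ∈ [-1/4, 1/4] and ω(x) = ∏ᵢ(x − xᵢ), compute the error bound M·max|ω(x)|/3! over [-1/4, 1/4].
sqrt(3)*cosh(1/4)/1728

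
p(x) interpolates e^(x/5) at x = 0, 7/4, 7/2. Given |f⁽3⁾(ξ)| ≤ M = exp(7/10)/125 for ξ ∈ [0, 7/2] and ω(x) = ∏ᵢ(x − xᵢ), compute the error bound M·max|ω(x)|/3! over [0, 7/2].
343*sqrt(3)*exp(7/10)/216000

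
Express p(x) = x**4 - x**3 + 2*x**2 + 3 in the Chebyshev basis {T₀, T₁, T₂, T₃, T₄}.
(35/8)T₀ + (-3/4)T₁ + (3/2)T₂ + (-1/4)T₃ + (1/8)T₄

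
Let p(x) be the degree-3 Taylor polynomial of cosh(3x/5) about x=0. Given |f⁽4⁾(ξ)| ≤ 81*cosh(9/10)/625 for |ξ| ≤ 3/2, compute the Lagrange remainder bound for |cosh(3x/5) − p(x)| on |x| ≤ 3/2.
2187*cosh(9/10)/80000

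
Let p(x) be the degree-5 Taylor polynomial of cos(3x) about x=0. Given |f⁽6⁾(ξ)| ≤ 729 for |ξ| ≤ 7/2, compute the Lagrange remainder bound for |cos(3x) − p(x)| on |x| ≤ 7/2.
9529569/5120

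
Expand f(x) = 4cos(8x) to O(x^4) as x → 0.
4 - 128*x**2 + O(x**4)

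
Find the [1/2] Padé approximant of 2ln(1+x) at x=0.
2*x/(-x**2/12 + x/2 + 1)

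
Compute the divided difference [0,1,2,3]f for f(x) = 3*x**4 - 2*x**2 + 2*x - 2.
18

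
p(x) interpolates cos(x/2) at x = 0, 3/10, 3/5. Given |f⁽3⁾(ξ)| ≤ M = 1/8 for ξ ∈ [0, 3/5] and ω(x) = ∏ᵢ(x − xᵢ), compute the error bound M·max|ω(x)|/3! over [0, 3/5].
sqrt(3)/8000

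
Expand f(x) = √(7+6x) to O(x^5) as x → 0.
sqrt(7) + 3*sqrt(7)*x/7 - 9*sqrt(7)*x**2/98 + 27*sqrt(7)*x**3/686 - 405*sqrt(7)*x**4/19208 + O(x**5)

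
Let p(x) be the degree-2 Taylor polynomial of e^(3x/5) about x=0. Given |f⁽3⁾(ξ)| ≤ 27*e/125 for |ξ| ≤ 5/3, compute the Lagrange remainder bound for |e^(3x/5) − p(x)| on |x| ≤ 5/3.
e/6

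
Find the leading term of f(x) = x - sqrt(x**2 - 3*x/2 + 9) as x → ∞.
3/4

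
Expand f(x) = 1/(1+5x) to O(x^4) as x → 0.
1 - 5*x + 25*x**2 - 125*x**3 + O(x**4)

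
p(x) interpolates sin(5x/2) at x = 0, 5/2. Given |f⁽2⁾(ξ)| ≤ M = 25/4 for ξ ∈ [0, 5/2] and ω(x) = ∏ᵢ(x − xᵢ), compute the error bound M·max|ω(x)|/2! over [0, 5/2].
625/128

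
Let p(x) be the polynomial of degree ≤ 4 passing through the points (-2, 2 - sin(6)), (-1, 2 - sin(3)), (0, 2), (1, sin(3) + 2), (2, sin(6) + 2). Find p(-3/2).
-7*sin(3)/8 - 5*sin(6)/16 + 2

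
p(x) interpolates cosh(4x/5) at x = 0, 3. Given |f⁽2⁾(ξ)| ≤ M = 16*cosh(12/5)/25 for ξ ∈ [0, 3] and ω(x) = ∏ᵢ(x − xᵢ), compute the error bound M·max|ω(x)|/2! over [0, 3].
18*cosh(12/5)/25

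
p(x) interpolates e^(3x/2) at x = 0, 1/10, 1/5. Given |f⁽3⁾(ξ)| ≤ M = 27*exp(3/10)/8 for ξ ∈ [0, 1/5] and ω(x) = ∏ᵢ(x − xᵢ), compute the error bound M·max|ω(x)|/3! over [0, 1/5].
sqrt(3)*exp(3/10)/8000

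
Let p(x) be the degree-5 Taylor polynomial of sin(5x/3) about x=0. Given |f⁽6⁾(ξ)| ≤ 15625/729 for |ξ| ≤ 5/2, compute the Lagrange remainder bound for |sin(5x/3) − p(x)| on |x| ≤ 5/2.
48828125/6718464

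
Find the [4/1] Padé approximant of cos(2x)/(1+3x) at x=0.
(2*x**4/3 - 2*x**2 + 1)/(3*x + 1)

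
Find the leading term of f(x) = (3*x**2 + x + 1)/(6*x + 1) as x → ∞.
x/2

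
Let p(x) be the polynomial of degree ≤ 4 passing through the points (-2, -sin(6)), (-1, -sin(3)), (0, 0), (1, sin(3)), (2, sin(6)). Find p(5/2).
35*sin(6)/16 - 15*sin(3)/8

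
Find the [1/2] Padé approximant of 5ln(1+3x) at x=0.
15*x/(-3*x**2/4 + 3*x/2 + 1)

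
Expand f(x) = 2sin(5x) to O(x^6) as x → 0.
10*x - 125*x**3/3 + 625*x**5/12 + O(x**6)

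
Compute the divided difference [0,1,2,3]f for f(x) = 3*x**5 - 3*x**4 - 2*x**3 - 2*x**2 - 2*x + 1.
55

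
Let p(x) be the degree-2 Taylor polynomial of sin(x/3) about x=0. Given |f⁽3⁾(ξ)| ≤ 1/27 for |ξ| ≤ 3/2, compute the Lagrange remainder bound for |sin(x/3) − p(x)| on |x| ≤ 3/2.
1/48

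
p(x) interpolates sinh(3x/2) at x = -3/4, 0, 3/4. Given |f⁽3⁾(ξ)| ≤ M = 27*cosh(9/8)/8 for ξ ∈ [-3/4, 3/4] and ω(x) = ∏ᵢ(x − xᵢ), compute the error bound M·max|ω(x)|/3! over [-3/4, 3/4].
27*sqrt(3)*cosh(9/8)/512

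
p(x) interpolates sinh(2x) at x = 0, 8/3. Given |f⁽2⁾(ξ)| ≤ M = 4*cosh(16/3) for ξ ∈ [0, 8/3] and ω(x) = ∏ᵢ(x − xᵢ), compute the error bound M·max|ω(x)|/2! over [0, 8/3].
32*cosh(16/3)/9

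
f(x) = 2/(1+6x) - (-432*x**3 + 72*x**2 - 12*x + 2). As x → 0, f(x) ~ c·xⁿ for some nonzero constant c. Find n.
4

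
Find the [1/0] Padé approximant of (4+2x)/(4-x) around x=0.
3*x/4 + 1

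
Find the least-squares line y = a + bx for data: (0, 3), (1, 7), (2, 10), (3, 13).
a = 33/10, b = 33/10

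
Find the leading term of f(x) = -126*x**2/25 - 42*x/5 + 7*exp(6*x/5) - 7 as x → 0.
252*x**3/125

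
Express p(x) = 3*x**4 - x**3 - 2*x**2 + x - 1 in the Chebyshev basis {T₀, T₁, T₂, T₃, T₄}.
(-7/8)T₀ + (1/4)T₁ + (1/2)T₂ + (-1/4)T₃ + (3/8)T₄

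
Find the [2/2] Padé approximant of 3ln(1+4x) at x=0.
12*x*(2*x + 1)/(8*x**2/3 + 4*x + 1)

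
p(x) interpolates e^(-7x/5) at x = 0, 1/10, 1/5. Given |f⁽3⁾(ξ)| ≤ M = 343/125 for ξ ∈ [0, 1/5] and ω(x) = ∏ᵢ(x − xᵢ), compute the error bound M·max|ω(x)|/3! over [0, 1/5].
343*sqrt(3)/3375000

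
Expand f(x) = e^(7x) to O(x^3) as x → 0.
1 + 7*x + 49*x**2/2 + O(x**3)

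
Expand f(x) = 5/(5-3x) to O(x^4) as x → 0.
1 + 3*x/5 + 9*x**2/25 + 27*x**3/125 + O(x**4)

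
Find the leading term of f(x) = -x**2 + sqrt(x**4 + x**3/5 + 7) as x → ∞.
x/10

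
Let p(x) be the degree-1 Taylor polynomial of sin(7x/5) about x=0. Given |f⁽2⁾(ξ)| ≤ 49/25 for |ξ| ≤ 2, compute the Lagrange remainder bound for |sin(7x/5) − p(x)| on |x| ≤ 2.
98/25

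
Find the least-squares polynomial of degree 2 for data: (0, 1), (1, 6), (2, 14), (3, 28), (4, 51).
8/5 + (1/5)x + (3)x²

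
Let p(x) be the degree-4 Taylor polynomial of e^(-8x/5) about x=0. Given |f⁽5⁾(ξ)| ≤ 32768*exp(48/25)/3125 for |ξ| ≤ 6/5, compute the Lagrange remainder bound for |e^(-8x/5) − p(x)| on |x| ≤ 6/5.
10616832*exp(48/25)/48828125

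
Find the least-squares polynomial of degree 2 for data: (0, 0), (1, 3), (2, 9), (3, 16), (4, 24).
-8/35 + (207/70)x + (11/14)x²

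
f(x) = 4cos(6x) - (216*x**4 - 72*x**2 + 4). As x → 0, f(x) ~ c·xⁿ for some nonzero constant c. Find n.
6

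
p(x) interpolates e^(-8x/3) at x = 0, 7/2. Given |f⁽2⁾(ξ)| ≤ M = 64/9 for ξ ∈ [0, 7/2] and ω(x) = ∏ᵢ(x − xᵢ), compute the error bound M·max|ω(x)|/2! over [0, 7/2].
98/9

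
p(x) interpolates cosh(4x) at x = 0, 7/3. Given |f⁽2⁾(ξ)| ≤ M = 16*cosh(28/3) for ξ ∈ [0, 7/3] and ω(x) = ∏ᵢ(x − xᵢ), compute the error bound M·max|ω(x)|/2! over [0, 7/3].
98*cosh(28/3)/9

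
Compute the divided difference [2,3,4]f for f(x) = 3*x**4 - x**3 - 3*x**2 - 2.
153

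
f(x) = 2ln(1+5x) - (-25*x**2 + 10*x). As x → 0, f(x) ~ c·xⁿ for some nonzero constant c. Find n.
3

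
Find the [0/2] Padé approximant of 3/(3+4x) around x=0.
1/(4*x/3 + 1)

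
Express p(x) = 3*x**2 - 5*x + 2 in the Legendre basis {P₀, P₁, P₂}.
(3)P₀ + (-5)P₁ + (2)P₂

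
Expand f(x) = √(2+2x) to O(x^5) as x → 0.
sqrt(2) + sqrt(2)*x/2 - sqrt(2)*x**2/8 + sqrt(2)*x**3/16 - 5*sqrt(2)*x**4/128 + O(x**5)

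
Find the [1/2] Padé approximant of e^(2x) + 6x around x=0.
(722*x/93 + 1)/(-10*x**2/93 - 22*x/93 + 1)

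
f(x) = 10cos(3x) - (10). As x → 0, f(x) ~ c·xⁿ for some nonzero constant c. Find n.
2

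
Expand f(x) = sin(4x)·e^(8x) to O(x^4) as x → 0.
4*x + 32*x**2 + 352*x**3/3 + O(x**4)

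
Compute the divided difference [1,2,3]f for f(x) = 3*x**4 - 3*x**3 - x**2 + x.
56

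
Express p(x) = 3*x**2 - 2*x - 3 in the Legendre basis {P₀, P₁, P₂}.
(-2)P₀ + (-2)P₁ + (2)P₂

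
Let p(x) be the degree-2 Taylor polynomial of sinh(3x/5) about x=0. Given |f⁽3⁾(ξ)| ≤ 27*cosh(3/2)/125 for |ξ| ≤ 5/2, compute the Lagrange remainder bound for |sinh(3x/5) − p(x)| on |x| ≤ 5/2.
9*cosh(3/2)/16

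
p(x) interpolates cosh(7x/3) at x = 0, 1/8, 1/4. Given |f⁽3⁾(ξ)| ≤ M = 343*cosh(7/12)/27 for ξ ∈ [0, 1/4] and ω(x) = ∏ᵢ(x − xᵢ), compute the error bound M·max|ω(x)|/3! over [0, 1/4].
343*sqrt(3)*cosh(7/12)/373248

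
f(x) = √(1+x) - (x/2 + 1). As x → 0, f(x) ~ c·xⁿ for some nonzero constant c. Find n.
2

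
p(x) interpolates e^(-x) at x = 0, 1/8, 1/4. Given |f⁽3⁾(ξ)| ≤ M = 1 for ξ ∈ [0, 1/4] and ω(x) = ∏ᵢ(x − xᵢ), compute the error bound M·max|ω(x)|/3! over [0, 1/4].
sqrt(3)/13824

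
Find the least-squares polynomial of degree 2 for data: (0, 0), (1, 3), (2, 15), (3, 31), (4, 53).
-2/5 + (7/5)x + (3)x²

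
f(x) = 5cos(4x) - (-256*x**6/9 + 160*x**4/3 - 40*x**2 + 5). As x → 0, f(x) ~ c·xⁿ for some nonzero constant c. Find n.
8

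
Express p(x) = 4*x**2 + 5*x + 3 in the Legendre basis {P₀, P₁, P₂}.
(13/3)P₀ + (5)P₁ + (8/3)P₂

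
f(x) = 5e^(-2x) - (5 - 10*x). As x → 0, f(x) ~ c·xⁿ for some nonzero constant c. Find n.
2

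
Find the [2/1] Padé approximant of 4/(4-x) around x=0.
1/(1 - x/4)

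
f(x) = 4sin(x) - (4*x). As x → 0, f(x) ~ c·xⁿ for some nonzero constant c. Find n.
3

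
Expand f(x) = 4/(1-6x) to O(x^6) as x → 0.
4 + 24*x + 144*x**2 + 864*x**3 + 5184*x**4 + 31104*x**5 + O(x**6)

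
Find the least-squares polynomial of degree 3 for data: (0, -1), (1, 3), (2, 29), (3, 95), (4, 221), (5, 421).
-8/9 + (-667/378)x + (305/126)x² + (80/27)x³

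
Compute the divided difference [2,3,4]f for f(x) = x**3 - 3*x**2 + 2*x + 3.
6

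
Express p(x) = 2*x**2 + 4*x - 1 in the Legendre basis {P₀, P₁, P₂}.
(-1/3)P₀ + (4)P₁ + (4/3)P₂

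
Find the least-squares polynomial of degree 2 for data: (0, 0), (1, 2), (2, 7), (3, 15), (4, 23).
-9/35 + (113/70)x + (15/14)x²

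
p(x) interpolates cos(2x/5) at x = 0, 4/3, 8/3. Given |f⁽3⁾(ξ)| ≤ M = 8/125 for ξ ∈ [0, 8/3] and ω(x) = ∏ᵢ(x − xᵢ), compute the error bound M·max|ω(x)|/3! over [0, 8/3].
512*sqrt(3)/91125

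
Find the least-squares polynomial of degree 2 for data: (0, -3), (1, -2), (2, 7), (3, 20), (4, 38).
-118/35 + (-16/35)x + (19/7)x²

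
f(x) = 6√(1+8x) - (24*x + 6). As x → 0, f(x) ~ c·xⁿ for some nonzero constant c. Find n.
2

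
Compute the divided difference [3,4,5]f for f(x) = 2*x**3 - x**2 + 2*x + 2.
23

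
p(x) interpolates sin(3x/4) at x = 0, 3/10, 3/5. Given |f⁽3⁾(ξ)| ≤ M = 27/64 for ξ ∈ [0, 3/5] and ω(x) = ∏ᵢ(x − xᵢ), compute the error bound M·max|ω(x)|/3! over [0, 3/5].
27*sqrt(3)/64000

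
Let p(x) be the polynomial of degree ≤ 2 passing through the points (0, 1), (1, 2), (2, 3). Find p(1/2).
3/2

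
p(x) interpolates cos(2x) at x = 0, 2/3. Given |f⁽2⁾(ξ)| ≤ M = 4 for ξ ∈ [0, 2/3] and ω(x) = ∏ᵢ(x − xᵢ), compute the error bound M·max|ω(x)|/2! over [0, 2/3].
2/9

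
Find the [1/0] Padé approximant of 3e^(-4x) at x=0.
3 - 12*x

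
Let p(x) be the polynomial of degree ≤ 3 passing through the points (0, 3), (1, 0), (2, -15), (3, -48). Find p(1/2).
21/8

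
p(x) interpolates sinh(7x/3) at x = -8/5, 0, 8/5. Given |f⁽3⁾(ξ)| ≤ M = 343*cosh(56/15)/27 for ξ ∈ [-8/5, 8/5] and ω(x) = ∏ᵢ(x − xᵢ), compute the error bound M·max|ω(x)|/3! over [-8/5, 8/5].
175616*sqrt(3)*cosh(56/15)/91125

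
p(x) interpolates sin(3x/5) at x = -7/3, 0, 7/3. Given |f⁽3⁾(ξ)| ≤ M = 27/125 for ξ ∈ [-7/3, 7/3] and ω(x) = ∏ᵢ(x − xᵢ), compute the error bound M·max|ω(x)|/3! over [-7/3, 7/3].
343*sqrt(3)/3375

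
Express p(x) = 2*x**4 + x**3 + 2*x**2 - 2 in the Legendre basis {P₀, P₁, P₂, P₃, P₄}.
(-14/15)P₀ + (3/5)P₁ + (52/21)P₂ + (2/5)P₃ + (16/35)P₄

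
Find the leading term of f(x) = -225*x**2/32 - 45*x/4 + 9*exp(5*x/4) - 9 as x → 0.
375*x**3/128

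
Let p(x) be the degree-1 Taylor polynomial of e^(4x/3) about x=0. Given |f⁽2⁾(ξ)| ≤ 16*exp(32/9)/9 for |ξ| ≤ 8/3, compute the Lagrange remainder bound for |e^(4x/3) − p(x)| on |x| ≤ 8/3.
512*exp(32/9)/81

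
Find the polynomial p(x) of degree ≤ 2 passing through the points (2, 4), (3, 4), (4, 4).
4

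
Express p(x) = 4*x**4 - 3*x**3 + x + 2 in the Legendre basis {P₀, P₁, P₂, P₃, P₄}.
(14/5)P₀ + (-4/5)P₁ + (16/7)P₂ + (-6/5)P₃ + (32/35)P₄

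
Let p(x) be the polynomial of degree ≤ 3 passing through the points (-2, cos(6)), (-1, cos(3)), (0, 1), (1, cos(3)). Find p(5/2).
15*cos(3) - 189/16 - 35*cos(6)/16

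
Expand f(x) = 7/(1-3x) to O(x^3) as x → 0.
7 + 21*x + 63*x**2 + O(x**3)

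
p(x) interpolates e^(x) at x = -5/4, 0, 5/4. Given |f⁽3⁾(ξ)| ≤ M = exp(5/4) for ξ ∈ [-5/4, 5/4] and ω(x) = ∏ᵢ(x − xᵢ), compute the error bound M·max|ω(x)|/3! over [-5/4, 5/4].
125*sqrt(3)*exp(5/4)/1728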